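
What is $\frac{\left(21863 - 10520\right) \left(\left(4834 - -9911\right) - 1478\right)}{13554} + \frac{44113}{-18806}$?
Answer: $\frac{235789295057}{21241377} \approx 11100.0$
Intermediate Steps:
$\frac{\left(21863 - 10520\right) \left(\left(4834 - -9911\right) - 1478\right)}{13554} + \frac{44113}{-18806} = 11343 \left(\left(4834 + 9911\right) - 1478\right) \frac{1}{13554} + 44113 \left(- \frac{1}{18806}\right) = 11343 \left(14745 - 1478\right) \frac{1}{13554} - \frac{44113}{18806} = 11343 \cdot 13267 \cdot \frac{1}{13554} - \frac{44113}{18806} = 150487581 \cdot \frac{1}{13554} - \frac{44113}{18806} = \frac{50162527}{4518} - \frac{44113}{18806} = \frac{235789295057}{21241377}$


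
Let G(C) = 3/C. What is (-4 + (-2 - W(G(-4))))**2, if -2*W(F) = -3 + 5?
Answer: 25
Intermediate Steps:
W(F) = -1 (W(F) = -(-3 + 5)/2 = -1/2*2 = -1)
(-4 + (-2 - W(G(-4))))**2 = (-4 + (-2 - 1*(-1)))**2 = (-4 + (-2 + 1))**2 = (-4 - 1)**2 = (-5)**2 = 25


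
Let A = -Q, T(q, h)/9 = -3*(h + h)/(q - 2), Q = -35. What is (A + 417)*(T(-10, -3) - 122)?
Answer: -61246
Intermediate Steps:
T(q, h) = -54*h/(-2 + q) (T(q, h) = 9*(-3*(h + h)/(q - 2)) = 9*(-3*2*h/(-2 + q)) = 9*(-6*h/(-2 + q)) = -54*h/(-2 + q))
A = 35 (A = -1*(-35) = 35)
(A + 417)*(T(-10, -3) - 122) = (35 + 417)*(-54*(-3)/(-2 - 10) - 122) = 452*(-54*(-3)/(-12) - 122) = 452*(-54*(-3)*(-1/12) - 122) = 452*(-27/2 - 122) = 452*(-271/2) = -61246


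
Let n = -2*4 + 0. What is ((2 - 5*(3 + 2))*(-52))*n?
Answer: -9568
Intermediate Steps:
n = -8 (n = -8 + 0 = -8)
((2 - 5*(3 + 2))*(-52))*n = ((2 - 5*(3 + 2))*(-52))*(-8) = ((2 - 5*5)*(-52))*(-8) = ((2 - 25)*(-52))*(-8) = -23*(-52)*(-8) = 1196*(-8) = -9568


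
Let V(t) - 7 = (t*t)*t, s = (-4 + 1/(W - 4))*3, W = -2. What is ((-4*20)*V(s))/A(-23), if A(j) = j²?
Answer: 155690/529 ≈ 294.31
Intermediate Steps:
s = -25/2 (s = (-4 + 1/(-2 - 4))*3 = (-4 + 1/(-6))*3 = (-4 - ⅙)*3 = -25/6*3 = -25/2 ≈ -12.500)
V(t) = 7 + t³ (V(t) = 7 + (t*t)*t = 7 + t²*t = 7 + t³)
((-4*20)*V(s))/A(-23) = ((-4*20)*(7 + (-25/2)³))/((-23)²) = -80*(7 - 15625/8)/529 = -80*(-15569/8)*(1/529) = 155690*(1/529) = 155690/529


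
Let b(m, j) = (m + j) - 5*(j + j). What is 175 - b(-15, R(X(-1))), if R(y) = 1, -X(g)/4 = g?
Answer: 199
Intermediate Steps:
X(g) = -4*g
b(m, j) = m - 9*j (b(m, j) = (j + m) - 10*j = m - 9*j)
175 - b(-15, R(X(-1))) = 175 - (-15 - 9*1) = 175 - (-15 - 9) = 175 - 1*(-24) = 175 + 24 = 199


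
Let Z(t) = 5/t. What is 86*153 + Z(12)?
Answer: 157901/12 ≈ 13158.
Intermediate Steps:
86*153 + Z(12) = 86*153 + 5/12 = 13158 + 5*(1/12) = 13158 + 5/12 = 157901/12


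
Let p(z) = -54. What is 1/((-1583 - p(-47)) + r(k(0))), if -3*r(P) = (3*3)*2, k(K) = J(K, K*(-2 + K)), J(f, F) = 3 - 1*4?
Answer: -1/1535 ≈ -0.00065147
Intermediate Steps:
J(f, F) = -1 (J(f, F) = 3 - 4 = -1)
k(K) = -1
r(P) = -6 (r(P) = -3*3*2/3 = -3*2 = -1/3*18 = -6)
1/((-1583 - p(-47)) + r(k(0))) = 1/((-1583 - 1*(-54)) - 6) = 1/((-1583 + 54) - 6) = 1/(-1529 - 6) = 1/(-1535) = -1/1535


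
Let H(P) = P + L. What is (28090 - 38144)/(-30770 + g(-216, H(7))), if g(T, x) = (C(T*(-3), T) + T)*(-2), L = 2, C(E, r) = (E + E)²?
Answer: 5027/1694785 ≈ 0.0029662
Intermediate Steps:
C(E, r) = 4*E² (C(E, r) = (2*E)² = 4*E²)
H(P) = 2 + P (H(P) = P + 2 = 2 + P)
g(T, x) = -72*T² - 2*T (g(T, x) = (4*(T*(-3))² + T)*(-2) = (4*(-3*T)² + T)*(-2) = (4*(9*T²) + T)*(-2) = (36*T² + T)*(-2) = (T + 36*T²)*(-2) = -72*T² - 2*T)
(28090 - 38144)/(-30770 + g(-216, H(7))) = (28090 - 38144)/(-30770 + 2*(-216)*(-1 - 36*(-216))) = -10054/(-30770 + 2*(-216)*(-1 + 7776)) = -10054/(-30770 + 2*(-216)*7775) = -10054/(-30770 - 3358800) = -10054/(-3389570) = -10054*(-1/3389570) = 5027/1694785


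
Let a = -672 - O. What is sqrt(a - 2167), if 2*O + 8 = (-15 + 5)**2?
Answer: I*sqrt(2885) ≈ 53.712*I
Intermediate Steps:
O = 46 (O = -4 + (-15 + 5)**2/2 = -4 + (1/2)*(-10)**2 = -4 + (1/2)*100 = -4 + 50 = 46)
a = -718 (a = -672 - 1*46 = -672 - 46 = -718)
sqrt(a - 2167) = sqrt(-718 - 2167) = sqrt(-2885) = I*sqrt(2885)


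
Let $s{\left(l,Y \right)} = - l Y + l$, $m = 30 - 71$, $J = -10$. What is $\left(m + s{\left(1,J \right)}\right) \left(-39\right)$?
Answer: $1170$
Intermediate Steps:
$m = -41$
$s{\left(l,Y \right)} = l - Y l$ ($s{\left(l,Y \right)} = - Y l + l = l - Y l$)
$\left(m + s{\left(1,J \right)}\right) \left(-39\right) = \left(-41 + 1 \left(1 - -10\right)\right) \left(-39\right) = \left(-41 + 1 \left(1 + 10\right)\right) \left(-39\right) = \left(-41 + 1 \cdot 11\right) \left(-39\right) = \left(-41 + 11\right) \left(-39\right) = \left(-30\right) \left(-39\right) = 1170$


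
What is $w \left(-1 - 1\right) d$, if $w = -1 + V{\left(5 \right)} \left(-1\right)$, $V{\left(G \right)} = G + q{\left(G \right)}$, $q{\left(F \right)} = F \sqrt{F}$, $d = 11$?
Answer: $132 + 110 \sqrt{5} \approx 377.97$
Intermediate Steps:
$q{\left(F \right)} = F^{\frac{3}{2}}$
$V{\left(G \right)} = G + G^{\frac{3}{2}}$
$w = -6 - 5 \sqrt{5}$ ($w = -1 + \left(5 + 5^{\frac{3}{2}}\right) \left(-1\right) = -1 + \left(5 + 5 \sqrt{5}\right) \left(-1\right) = -1 - \left(5 + 5 \sqrt{5}\right) = -6 - 5 \sqrt{5} \approx -17.18$)
$w \left(-1 - 1\right) d = \left(-6 - 5 \sqrt{5}\right) \left(-1 - 1\right) 11 = \left(-6 - 5 \sqrt{5}\right) \left(-2\right) 11 = \left(12 + 10 \sqrt{5}\right) 11 = 132 + 110 \sqrt{5}$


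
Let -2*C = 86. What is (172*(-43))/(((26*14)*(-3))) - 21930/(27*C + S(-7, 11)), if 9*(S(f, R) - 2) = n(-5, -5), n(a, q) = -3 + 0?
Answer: 12195746/474747 ≈ 25.689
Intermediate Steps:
C = -43 (C = -½*86 = -43)
n(a, q) = -3
S(f, R) = 5/3 (S(f, R) = 2 + (⅑)*(-3) = 2 - ⅓ = 5/3)
(172*(-43))/(((26*14)*(-3))) - 21930/(27*C + S(-7, 11)) = (172*(-43))/(((26*14)*(-3))) - 21930/(27*(-43) + 5/3) = -7396/(364*(-3)) - 21930/(-1161 + 5/3) = -7396/(-1092) - 21930/(-3478/3) = -7396*(-1/1092) - 21930*(-3/3478) = 1849/273 + 32895/1739 = 12195746/474747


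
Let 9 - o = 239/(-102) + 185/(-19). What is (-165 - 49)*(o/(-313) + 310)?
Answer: -20116351709/303297 ≈ -66326.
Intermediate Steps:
o = 40853/1938 (o = 9 - (239/(-102) + 185/(-19)) = 9 - (239*(-1/102) + 185*(-1/19)) = 9 - (-239/102 - 185/19) = 9 - 1*(-23411/1938) = 9 + 23411/1938 = 40853/1938 ≈ 21.080)
(-165 - 49)*(o/(-313) + 310) = (-165 - 49)*((40853/1938)/(-313) + 310) = -214*((40853/1938)*(-1/313) + 310) = -214*(-40853/606594 + 310) = -214*188003287/606594 = -20116351709/303297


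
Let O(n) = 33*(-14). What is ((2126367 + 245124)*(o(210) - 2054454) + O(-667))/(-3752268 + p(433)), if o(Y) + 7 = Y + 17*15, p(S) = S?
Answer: 4871033028498/3751835 ≈ 1.2983e+6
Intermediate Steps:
o(Y) = 248 + Y (o(Y) = -7 + (Y + 17*15) = -7 + (Y + 255) = -7 + (255 + Y) = 248 + Y)
O(n) = -462
((2126367 + 245124)*(o(210) - 2054454) + O(-667))/(-3752268 + p(433)) = ((2126367 + 245124)*((248 + 210) - 2054454) - 462)/(-3752268 + 433) = (2371491*(458 - 2054454) - 462)/(-3751835) = (2371491*(-2053996) - 462)*(-1/3751835) = (-4871033028036 - 462)*(-1/3751835) = -4871033028498*(-1/3751835) = 4871033028498/3751835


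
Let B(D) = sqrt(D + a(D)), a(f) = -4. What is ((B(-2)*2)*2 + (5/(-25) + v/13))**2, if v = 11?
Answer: -403836/4225 + 336*I*sqrt(6)/65 ≈ -95.583 + 12.662*I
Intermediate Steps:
B(D) = sqrt(-4 + D) (B(D) = sqrt(D - 4) = sqrt(-4 + D))
((B(-2)*2)*2 + (5/(-25) + v/13))**2 = ((sqrt(-4 - 2)*2)*2 + (5/(-25) + 11/13))**2 = ((sqrt(-6)*2)*2 + (5*(-1/25) + 11*(1/13)))**2 = (((I*sqrt(6))*2)*2 + (-1/5 + 11/13))**2 = ((2*I*sqrt(6))*2 + 42/65)**2 = (4*I*sqrt(6) + 42/65)**2 = (42/65 + 4*I*sqrt(6))**2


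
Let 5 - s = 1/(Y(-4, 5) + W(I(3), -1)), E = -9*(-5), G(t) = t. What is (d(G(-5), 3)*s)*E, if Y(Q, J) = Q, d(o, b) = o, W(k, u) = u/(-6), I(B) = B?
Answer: -27225/23 ≈ -1183.7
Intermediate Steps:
W(k, u) = -u/6 (W(k, u) = u*(-⅙) = -u/6)
E = 45
s = 121/23 (s = 5 - 1/(-4 - ⅙*(-1)) = 5 - 1/(-4 + ⅙) = 5 - 1/(-23/6) = 5 - 1*(-6/23) = 5 + 6/23 = 121/23 ≈ 5.2609)
(d(G(-5), 3)*s)*E = -5*121/23*45 = -605/23*45 = -27225/23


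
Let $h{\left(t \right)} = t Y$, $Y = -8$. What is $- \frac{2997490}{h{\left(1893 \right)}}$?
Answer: $\frac{1498745}{7572} \approx 197.93$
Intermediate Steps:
$h{\left(t \right)} = - 8 t$ ($h{\left(t \right)} = t \left(-8\right) = - 8 t$)
$- \frac{2997490}{h{\left(1893 \right)}} = - \frac{2997490}{\left(-8\right) 1893} = - \frac{2997490}{-15144} = \left(-2997490\right) \left(- \frac{1}{15144}\right) = \frac{1498745}{7572}$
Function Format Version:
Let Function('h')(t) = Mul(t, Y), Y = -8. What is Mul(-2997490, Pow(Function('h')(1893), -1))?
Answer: Rational(1498745, 7572) ≈ 197.93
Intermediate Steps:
Function('h')(t) = Mul(-8, t) (Function('h')(t) = Mul(t, -8) = Mul(-8, t))
Mul(-2997490, Pow(Function('h')(1893), -1)) = Mul(-2997490, Pow(Mul(-8, 1893), -1)) = Mul(-2997490, Pow(-15144, -1)) = Mul(-2997490, Rational(-1, 15144)) = Rational(1498745, 7572)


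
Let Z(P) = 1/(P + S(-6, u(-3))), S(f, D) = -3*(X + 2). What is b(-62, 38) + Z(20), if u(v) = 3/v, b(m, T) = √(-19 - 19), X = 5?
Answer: -1 + I*√38 ≈ -1.0 + 6.1644*I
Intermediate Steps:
b(m, T) = I*√38 (b(m, T) = √(-38) = I*√38)
S(f, D) = -21 (S(f, D) = -3*(5 + 2) = -3*7 = -21)
Z(P) = 1/(-21 + P) (Z(P) = 1/(P - 21) = 1/(-21 + P))
b(-62, 38) + Z(20) = I*√38 + 1/(-21 + 20) = I*√38 + 1/(-1) = I*√38 - 1 = -1 + I*√38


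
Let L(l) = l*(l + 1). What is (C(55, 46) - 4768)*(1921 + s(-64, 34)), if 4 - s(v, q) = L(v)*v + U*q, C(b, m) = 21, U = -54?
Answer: -1242807323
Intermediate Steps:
L(l) = l*(1 + l)
s(v, q) = 4 + 54*q - v²*(1 + v) (s(v, q) = 4 - ((v*(1 + v))*v - 54*q) = 4 - (v²*(1 + v) - 54*q) = 4 - (-54*q + v²*(1 + v)) = 4 + (54*q - v²*(1 + v)) = 4 + 54*q - v²*(1 + v))
(C(55, 46) - 4768)*(1921 + s(-64, 34)) = (21 - 4768)*(1921 + (4 - 1*(-64)² - 1*(-64)³ + 54*34)) = -4747*(1921 + (4 - 1*4096 - 1*(-262144) + 1836)) = -4747*(1921 + (4 - 4096 + 262144 + 1836)) = -4747*(1921 + 259888) = -4747*261809 = -1242807323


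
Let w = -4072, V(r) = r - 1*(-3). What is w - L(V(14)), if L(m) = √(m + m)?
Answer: -4072 - √34 ≈ -4077.8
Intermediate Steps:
V(r) = 3 + r (V(r) = r + 3 = 3 + r)
L(m) = √2*√m (L(m) = √(2*m) = √2*√m)
w - L(V(14)) = -4072 - √2*√(3 + 14) = -4072 - √2*√17 = -4072 - √34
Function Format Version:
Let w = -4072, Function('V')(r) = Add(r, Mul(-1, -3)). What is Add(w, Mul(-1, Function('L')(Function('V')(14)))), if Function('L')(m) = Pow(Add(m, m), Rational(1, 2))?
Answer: Add(-4072, Mul(-1, Pow(34, Rational(1, 2)))) ≈ -4077.8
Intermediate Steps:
Function('V')(r) = Add(3, r) (Function('V')(r) = Add(r, 3) = Add(3, r))
Function('L')(m) = Mul(Pow(2, Rational(1, 2)), Pow(m, Rational(1, 2))) (Function('L')(m) = Pow(Mul(2, m), Rational(1, 2)) = Mul(Pow(2, Rational(1, 2)), Pow(m, Rational(1, 2))))
Add(w, Mul(-1, Function('L')(Function('V')(14)))) = Add(-4072, Mul(-1, Mul(Pow(2, Rational(1, 2)), Pow(Add(3, 14), Rational(1, 2))))) = Add(-4072, Mul(-1, Mul(Pow(2, Rational(1, 2)), Pow(17, Rational(1, 2))))) = Add(-4072, Mul(-1, Pow(34, Rational(1, 2))))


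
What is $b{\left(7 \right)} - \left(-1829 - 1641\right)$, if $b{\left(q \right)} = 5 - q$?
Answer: $3468$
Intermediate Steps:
$b{\left(7 \right)} - \left(-1829 - 1641\right) = \left(5 - 7\right) - \left(-1829 - 1641\right) = \left(5 - 7\right) - -3470 = -2 + 3470 = 3468$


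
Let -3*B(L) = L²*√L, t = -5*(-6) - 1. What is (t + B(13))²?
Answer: 378862/9 - 9802*√13/3 ≈ 30315.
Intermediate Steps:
t = 29 (t = 30 - 1 = 29)
B(L) = -L^(5/2)/3 (B(L) = -L²*√L/3 = -L^(5/2)/3)
(t + B(13))² = (29 - 169*√13/3)²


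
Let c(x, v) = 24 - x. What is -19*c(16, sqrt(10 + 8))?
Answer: -152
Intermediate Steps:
-19*c(16, sqrt(10 + 8)) = -19*(24 - 1*16) = -19*(24 - 16) = -19*8 = -152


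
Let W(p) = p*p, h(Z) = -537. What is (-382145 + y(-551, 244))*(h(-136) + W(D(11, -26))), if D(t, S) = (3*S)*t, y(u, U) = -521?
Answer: -281499441582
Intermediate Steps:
D(t, S) = 3*S*t
W(p) = p²
(-382145 + y(-551, 244))*(h(-136) + W(D(11, -26))) = (-382145 - 521)*(-537 + (3*(-26)*11)²) = -382666*(-537 + (-858)²) = -382666*(-537 + 736164) = -382666*735627 = -281499441582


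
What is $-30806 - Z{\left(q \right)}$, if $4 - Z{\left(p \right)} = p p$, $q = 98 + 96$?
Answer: $6826$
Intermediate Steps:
$q = 194$
$Z{\left(p \right)} = 4 - p^{2}$ ($Z{\left(p \right)} = 4 - p p = 4 - p^{2}$)
$-30806 - Z{\left(q \right)} = -30806 - \left(4 - 194^{2}\right) = -30806 - \left(4 - 37636\right) = -30806 - -37632 = -30806 + 37632 = 6826$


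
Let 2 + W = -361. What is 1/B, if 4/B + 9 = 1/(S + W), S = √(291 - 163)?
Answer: -296283/131641 - 2*√2/131641 ≈ -2.2507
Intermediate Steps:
W = -363 (W = -2 - 361 = -363)
S = 8*√2 (S = √128 = 8*√2 ≈ 11.314)
B = 4/(-9 + 1/(-363 + 8*√2)) (B = 4/(-9 + 1/(8*√2 - 363)) = 4/(-9 + 1/(-363 + 8*√2)) ≈ -0.44430)
1/B = 1/(-296283/666841 + 2*√2/666841)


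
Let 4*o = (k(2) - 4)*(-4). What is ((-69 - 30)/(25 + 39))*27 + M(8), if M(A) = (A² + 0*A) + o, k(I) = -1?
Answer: 1743/64 ≈ 27.234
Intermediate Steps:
o = 5 (o = ((-1 - 4)*(-4))/4 = (-5*(-4))/4 = (¼)*20 = 5)
M(A) = 5 + A² (M(A) = (A² + 0*A) + 5 = (A² + 0) + 5 = A² + 5 = 5 + A²)
((-69 - 30)/(25 + 39))*27 + M(8) = ((-69 - 30)/(25 + 39))*27 + (5 + 8²) = -99/64*27 + (5 + 64) = -99*1/64*27 + 69 = -99/64*27 + 69 = -2673/64 + 69 = 1743/64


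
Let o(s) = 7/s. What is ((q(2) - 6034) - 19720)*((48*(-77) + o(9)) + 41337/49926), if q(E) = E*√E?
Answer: 7125346084091/74889 - 553338983*√2/74889 ≈ 9.5135e+7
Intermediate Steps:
q(E) = E^(3/2)
((q(2) - 6034) - 19720)*((48*(-77) + o(9)) + 41337/49926) = ((2^(3/2) - 6034) - 19720)*((48*(-77) + 7/9) + 41337/49926) = ((2*√2 - 6034) - 19720)*((-3696 + 7*(⅑)) + 41337*(1/49926)) = ((-6034 + 2*√2) - 19720)*((-3696 + 7/9) + 13779/16642) = (-25754 + 2*√2)*(-33257/9 + 13779/16642) = (-25754 + 2*√2)*(-553338983/149778) = 7125346084091/74889 - 553338983*√2/74889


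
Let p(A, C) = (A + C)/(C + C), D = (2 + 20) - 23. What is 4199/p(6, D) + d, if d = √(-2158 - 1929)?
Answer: -8398/5 + I*√4087 ≈ -1679.6 + 63.93*I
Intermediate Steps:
D = -1 (D = 22 - 23 = -1)
p(A, C) = (A + C)/(2*C) (p(A, C) = (A + C)/((2*C)) = (A + C)*(1/(2*C)) = (A + C)/(2*C))
d = I*√4087 (d = √(-4087) = I*√4087 ≈ 63.93*I)
4199/p(6, D) + d = 4199/(((½)*(6 - 1)/(-1))) + I*√4087 = 4199/(((½)*(-1)*5)) + I*√4087 = 4199/(-5/2) + I*√4087 = 4199*(-⅖) + I*√4087 = -8398/5 + I*√4087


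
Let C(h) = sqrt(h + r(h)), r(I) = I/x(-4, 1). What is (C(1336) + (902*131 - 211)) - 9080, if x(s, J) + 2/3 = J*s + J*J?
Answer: 108871 + 8*sqrt(1837)/11 ≈ 1.0890e+5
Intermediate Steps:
x(s, J) = -2/3 + J**2 + J*s (x(s, J) = -2/3 + (J*s + J*J) = -2/3 + (J*s + J**2) = -2/3 + (J**2 + J*s) = -2/3 + J**2 + J*s)
r(I) = -3*I/11 (r(I) = I/(-2/3 + 1**2 + 1*(-4)) = I/(-2/3 + 1 - 4) = I/(-11/3) = I*(-3/11) = -3*I/11)
C(h) = 2*sqrt(22)*sqrt(h)/11 (C(h) = sqrt(h - 3*h/11) = sqrt(8*h/11) = 2*sqrt(22)*sqrt(h)/11)
(C(1336) + (902*131 - 211)) - 9080 = (2*sqrt(22)*sqrt(1336)/11 + (902*131 - 211)) - 9080 = (2*sqrt(22)*(2*sqrt(334))/11 + (118162 - 211)) - 9080 = (8*sqrt(1837)/11 + 117951) - 9080 = (117951 + 8*sqrt(1837)/11) - 9080 = 108871 + 8*sqrt(1837)/11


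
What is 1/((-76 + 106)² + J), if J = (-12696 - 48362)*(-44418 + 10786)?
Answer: 1/2053503556 ≈ 4.8697e-10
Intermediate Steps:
J = 2053502656 (J = -61058*(-33632) = 2053502656)
1/((-76 + 106)² + J) = 1/((-76 + 106)² + 2053502656) = 1/(30² + 2053502656) = 1/(900 + 2053502656) = 1/2053503556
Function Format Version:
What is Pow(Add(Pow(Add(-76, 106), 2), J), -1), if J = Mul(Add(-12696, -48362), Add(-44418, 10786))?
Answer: Rational(1, 2053503556) ≈ 4.8697e-10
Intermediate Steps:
J = 2053502656 (J = Mul(-61058, -33632) = 2053502656)
Pow(Add(Pow(Add(-76, 106), 2), J), -1) = Pow(Add(Pow(Add(-76, 106), 2), 2053502656), -1) = Pow(Add(Pow(30, 2), 2053502656), -1) = Pow(Add(900, 2053502656), -1) = Pow(2053503556, -1) = Rational(1, 2053503556)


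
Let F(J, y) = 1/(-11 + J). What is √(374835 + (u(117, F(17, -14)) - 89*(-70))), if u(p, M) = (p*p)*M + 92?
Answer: √1533754/2 ≈ 619.22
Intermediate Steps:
u(p, M) = 92 + M*p² (u(p, M) = p²*M + 92 = M*p² + 92 = 92 + M*p²)
√(374835 + (u(117, F(17, -14)) - 89*(-70))) = √(374835 + ((92 + 117²/(-11 + 17)) - 89*(-70))) = √(374835 + ((92 + 13689/6) + 6230)) = √(374835 + ((92 + (⅙)*13689) + 6230)) = √(374835 + ((92 + 4563/2) + 6230)) = √(374835 + (4747/2 + 6230)) = √(374835 + 17207/2) = √(766877/2) = √1533754/2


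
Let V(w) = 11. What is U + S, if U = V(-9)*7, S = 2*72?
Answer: 221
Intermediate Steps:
S = 144
U = 77 (U = 11*7 = 77)
U + S = 77 + 144 = 221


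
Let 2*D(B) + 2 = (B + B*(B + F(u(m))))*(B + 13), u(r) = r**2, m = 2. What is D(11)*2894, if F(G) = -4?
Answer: 3053170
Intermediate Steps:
D(B) = -1 + (13 + B)*(B + B*(-4 + B))/2 (D(B) = -1 + ((B + B*(B - 4))*(B + 13))/2 = -1 + ((B + B*(-4 + B))*(13 + B))/2 = -1 + ((13 + B)*(B + B*(-4 + B)))/2 = -1 + (13 + B)*(B + B*(-4 + B))/2)
D(11)*2894 = (-1 + (1/2)*11**3 + 5*11**2 - 39/2*11)*2894 = (-1 + (1/2)*1331 + 5*121 - 429/2)*2894 = (-1 + 1331/2 + 605 - 429/2)*2894 = 1055*2894 = 3053170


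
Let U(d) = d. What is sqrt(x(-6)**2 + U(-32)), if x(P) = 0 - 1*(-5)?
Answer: I*sqrt(7) ≈ 2.6458*I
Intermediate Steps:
x(P) = 5 (x(P) = 0 + 5 = 5)
sqrt(x(-6)**2 + U(-32)) = sqrt(5**2 - 32) = sqrt(25 - 32) = sqrt(-7) = I*sqrt(7)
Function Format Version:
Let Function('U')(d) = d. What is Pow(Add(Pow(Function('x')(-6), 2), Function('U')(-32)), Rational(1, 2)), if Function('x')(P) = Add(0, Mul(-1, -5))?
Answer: Mul(I, Pow(7, Rational(1, 2))) ≈ Mul(2.6458, I)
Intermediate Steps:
Function('x')(P) = 5 (Function('x')(P) = Add(0, 5) = 5)
Pow(Add(Pow(Function('x')(-6), 2), Function('U')(-32)), Rational(1, 2)) = Pow(Add(Pow(5, 2), -32), Rational(1, 2)) = Pow(Add(25, -32), Rational(1, 2)) = Pow(-7, Rational(1, 2)) = Mul(I, Pow(7, Rational(1, 2)))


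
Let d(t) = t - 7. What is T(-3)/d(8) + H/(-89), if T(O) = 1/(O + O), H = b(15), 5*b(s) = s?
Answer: -107/534 ≈ -0.20037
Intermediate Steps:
b(s) = s/5
d(t) = -7 + t
H = 3 (H = (⅕)*15 = 3)
T(O) = 1/(2*O)
T(-3)/d(8) + H/(-89) = ((½)/(-3))/(-7 + 8) + 3/(-89) = ((½)*(-⅓))/1 + 3*(-1/89) = -⅙*1 - 3/89 = -⅙ - 3/89 = -107/534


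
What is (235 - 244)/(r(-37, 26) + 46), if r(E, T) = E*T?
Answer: 9/916 ≈ 0.0098253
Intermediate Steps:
(235 - 244)/(r(-37, 26) + 46) = (235 - 244)/(-37*26 + 46) = -9/(-962 + 46) = -9/(-916) = -9*(-1/916) = 9/916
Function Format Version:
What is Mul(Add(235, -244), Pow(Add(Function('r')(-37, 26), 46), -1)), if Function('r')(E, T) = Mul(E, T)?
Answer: Rational(9, 916) ≈ 0.0098253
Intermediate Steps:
Mul(Add(235, -244), Pow(Add(Function('r')(-37, 26), 46), -1)) = Mul(Add(235, -244), Pow(Add(Mul(-37, 26), 46), -1)) = Mul(-9, Pow(Add(-962, 46), -1)) = Mul(-9, Pow(-916, -1)) = Mul(-9, Rational(-1, 916)) = Rational(9, 916)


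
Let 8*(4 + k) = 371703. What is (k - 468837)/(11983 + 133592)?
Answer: -135161/46584 ≈ -2.9014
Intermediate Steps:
k = 371671/8 (k = -4 + (1/8)*371703 = -4 + 371703/8 = 371671/8 ≈ 46459.)
(k - 468837)/(11983 + 133592) = (371671/8 - 468837)/(11983 + 133592) = -3379025/8/145575 = -3379025/8*1/145575 = -135161/46584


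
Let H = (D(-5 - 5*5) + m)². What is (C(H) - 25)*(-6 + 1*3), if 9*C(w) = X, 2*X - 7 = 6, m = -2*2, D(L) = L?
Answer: 437/6 ≈ 72.833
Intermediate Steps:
m = -4
X = 13/2 (X = 7/2 + (½)*6 = 7/2 + 3 = 13/2 ≈ 6.5000)
H = 1156 (H = ((-5 - 5*5) - 4)² = ((-5 - 25) - 4)² = (-30 - 4)² = (-34)² = 1156)
C(w) = 13/18 (C(w) = (⅑)*(13/2) = 13/18)
(C(H) - 25)*(-6 + 1*3) = (13/18 - 25)*(-6 + 1*3) = -437*(-6 + 3)/18 = -437/18*(-3) = 437/6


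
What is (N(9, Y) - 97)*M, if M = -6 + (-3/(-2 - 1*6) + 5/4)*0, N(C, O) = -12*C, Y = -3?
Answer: 1230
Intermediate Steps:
M = -6 (M = -6 + (-3/(-2 - 6) + 5*(¼))*0 = -6 + (-3/(-8) + 5/4)*0 = -6 + (-3*(-⅛) + 5/4)*0 = -6 + (3/8 + 5/4)*0 = -6 + (13/8)*0 = -6 + 0 = -6)
(N(9, Y) - 97)*M = (-12*9 - 97)*(-6) = (-108 - 97)*(-6) = -205*(-6) = 1230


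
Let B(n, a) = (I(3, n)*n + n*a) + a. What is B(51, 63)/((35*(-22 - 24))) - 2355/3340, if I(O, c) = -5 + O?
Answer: -62577/23380 ≈ -2.6765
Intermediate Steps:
B(n, a) = a - 2*n + a*n (B(n, a) = ((-5 + 3)*n + n*a) + a = (-2*n + a*n) + a = a - 2*n + a*n)
B(51, 63)/((35*(-22 - 24))) - 2355/3340 = (63 - 2*51 + 63*51)/((35*(-22 - 24))) - 2355/3340 = (63 - 102 + 3213)/((35*(-46))) - 2355*1/3340 = 3174/(-1610) - 471/668 = 3174*(-1/1610) - 471/668 = -69/35 - 471/668 = -62577/23380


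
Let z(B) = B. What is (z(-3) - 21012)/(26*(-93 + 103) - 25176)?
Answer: 21015/24916 ≈ 0.84343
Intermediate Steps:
(z(-3) - 21012)/(26*(-93 + 103) - 25176) = (-3 - 21012)/(26*(-93 + 103) - 25176) = -21015/(26*10 - 25176) = -21015/(260 - 25176) = -21015/(-24916) = -21015*(-1/24916) = 21015/24916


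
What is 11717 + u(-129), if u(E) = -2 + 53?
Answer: 11768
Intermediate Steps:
u(E) = 51
11717 + u(-129) = 11717 + 51 = 11768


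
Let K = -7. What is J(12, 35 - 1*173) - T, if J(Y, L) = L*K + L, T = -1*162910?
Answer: 163738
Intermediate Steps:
T = -162910
J(Y, L) = -6*L (J(Y, L) = L*(-7) + L = -7*L + L = -6*L)
J(12, 35 - 1*173) - T = -6*(35 - 1*173) - 1*(-162910) = -6*(35 - 173) + 162910 = -6*(-138) + 162910 = 828 + 162910 = 163738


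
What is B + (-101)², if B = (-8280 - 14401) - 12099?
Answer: -24579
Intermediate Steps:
B = -34780 (B = -22681 - 12099 = -34780)
B + (-101)² = -34780 + (-101)² = -34780 + 10201 = -24579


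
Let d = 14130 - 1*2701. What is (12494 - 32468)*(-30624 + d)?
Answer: 383400930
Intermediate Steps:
d = 11429 (d = 14130 - 2701 = 11429)
(12494 - 32468)*(-30624 + d) = (12494 - 32468)*(-30624 + 11429) = -19974*(-19195) = 383400930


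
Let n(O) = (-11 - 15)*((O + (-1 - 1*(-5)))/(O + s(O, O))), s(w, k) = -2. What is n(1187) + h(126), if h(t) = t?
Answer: 39448/395 ≈ 99.868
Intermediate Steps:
n(O) = -26*(4 + O)/(-2 + O) (n(O) = (-11 - 15)*((O + (-1 - 1*(-5)))/(O - 2)) = -26*(O + (-1 + 5))/(-2 + O) = -26*(O + 4)/(-2 + O) = -26*(4 + O)/(-2 + O))
n(1187) + h(126) = 26*(-4 - 1*1187)/(-2 + 1187) + 126 = 26*(-4 - 1187)/1185 + 126 = 26*(1/1185)*(-1191) + 126 = -10322/395 + 126 = 39448/395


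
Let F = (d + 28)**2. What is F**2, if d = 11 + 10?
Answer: 5764801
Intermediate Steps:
d = 21
F = 2401 (F = (21 + 28)**2 = 49**2 = 2401)
F**2 = 2401**2 = 5764801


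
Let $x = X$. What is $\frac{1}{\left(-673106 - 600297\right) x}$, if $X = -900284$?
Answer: $\frac{1}{1146424346452} \approx 8.7228 \cdot 10^{-13}$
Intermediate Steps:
$x = -900284$
$\frac{1}{\left(-673106 - 600297\right) x} = \frac{1}{\left(-673106 - 600297\right) \left(-900284\right)} = \frac{1}{-1273403} \left(- \frac{1}{900284}\right) = \left(- \frac{1}{1273403}\right) \left(- \frac{1}{900284}\right) = \frac{1}{1146424346452}$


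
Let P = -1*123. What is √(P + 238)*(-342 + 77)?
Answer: -265*√115 ≈ -2841.8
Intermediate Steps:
P = -123
√(P + 238)*(-342 + 77) = √(-123 + 238)*(-342 + 77) = √115*(-265) = -265*√115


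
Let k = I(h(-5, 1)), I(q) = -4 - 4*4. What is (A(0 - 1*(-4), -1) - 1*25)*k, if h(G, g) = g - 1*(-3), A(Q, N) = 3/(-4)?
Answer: 515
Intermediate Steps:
A(Q, N) = -3/4 (A(Q, N) = 3*(-1/4) = -3/4)
h(G, g) = 3 + g (h(G, g) = g + 3 = 3 + g)
I(q) = -20 (I(q) = -4 - 16 = -20)
k = -20
(A(0 - 1*(-4), -1) - 1*25)*k = (-3/4 - 1*25)*(-20) = (-3/4 - 25)*(-20) = -103/4*(-20) = 515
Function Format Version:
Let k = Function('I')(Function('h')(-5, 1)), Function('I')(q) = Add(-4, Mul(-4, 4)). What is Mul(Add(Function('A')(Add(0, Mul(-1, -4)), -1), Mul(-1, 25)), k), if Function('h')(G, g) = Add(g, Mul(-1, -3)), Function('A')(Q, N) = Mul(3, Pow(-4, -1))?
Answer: 515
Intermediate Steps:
Function('A')(Q, N) = Rational(-3, 4) (Function('A')(Q, N) = Mul(3, Rational(-1, 4)) = Rational(-3, 4))
Function('h')(G, g) = Add(3, g) (Function('h')(G, g) = Add(g, 3) = Add(3, g))
Function('I')(q) = -20 (Function('I')(q) = Add(-4, -16) = -20)
k = -20
Mul(Add(Function('A')(Add(0, Mul(-1, -4)), -1), Mul(-1, 25)), k) = Mul(Add(Rational(-3, 4), Mul(-1, 25)), -20) = Mul(Add(Rational(-3, 4), -25), -20) = Mul(Rational(-103, 4), -20) = 515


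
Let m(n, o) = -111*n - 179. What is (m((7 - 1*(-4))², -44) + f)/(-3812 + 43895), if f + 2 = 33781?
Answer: 6723/13361 ≈ 0.50318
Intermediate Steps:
f = 33779 (f = -2 + 33781 = 33779)
m(n, o) = -179 - 111*n
(m((7 - 1*(-4))², -44) + f)/(-3812 + 43895) = ((-179 - 111*(7 - 1*(-4))²) + 33779)/(-3812 + 43895) = ((-179 - 111*(7 + 4)²) + 33779)/40083 = ((-179 - 111*11²) + 33779)*(1/40083) = ((-179 - 111*121) + 33779)*(1/40083) = ((-179 - 13431) + 33779)*(1/40083) = (-13610 + 33779)*(1/40083) = 20169*(1/40083) = 6723/13361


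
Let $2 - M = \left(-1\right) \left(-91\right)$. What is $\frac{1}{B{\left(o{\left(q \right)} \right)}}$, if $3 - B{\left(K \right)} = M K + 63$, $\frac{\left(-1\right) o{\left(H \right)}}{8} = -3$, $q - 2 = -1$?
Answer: $\frac{1}{2076} \approx 0.0004817$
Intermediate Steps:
$q = 1$ ($q = 2 - 1 = 1$)
$o{\left(H \right)} = 24$ ($o{\left(H \right)} = \left(-8\right) \left(-3\right) = 24$)
$M = -89$ ($M = 2 - \left(-1\right) \left(-91\right) = 2 - 91 = -89$)
$B{\left(K \right)} = -60 + 89 K$ ($B{\left(K \right)} = 3 - \left(- 89 K + 63\right) = 3 - \left(63 - 89 K\right) = 3 + \left(-63 + 89 K\right) = -60 + 89 K$)
$\frac{1}{B{\left(o{\left(q \right)} \right)}} = \frac{1}{-60 + 89 \cdot 24} = \frac{1}{-60 + 2136} = \frac{1}{2076}$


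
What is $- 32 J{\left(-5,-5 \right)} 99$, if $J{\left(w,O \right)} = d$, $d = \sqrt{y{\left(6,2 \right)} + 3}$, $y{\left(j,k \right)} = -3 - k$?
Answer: $- 3168 i \sqrt{2} \approx - 4480.2 i$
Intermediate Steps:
$d = i \sqrt{2}$ ($d = \sqrt{\left(-3 - 2\right) + 3} = \sqrt{-5 + 3} = \sqrt{-2} = i \sqrt{2} \approx 1.4142 i$)
$J{\left(w,O \right)} = i \sqrt{2}$
$- 32 J{\left(-5,-5 \right)} 99 = - 32 i \sqrt{2} \cdot 99 = - 3168 i \sqrt{2}$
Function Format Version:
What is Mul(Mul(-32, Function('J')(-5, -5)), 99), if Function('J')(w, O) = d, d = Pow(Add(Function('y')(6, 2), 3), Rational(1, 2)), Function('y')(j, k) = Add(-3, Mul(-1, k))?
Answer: Mul(-3168, I, Pow(2, Rational(1, 2))) ≈ Mul(-4480.2, I)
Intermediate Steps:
d = Mul(I, Pow(2, Rational(1, 2))) (d = Pow(Add(Add(-3, Mul(-1, 2)), 3), Rational(1, 2)) = Pow(Add(Add(-3, -2), 3), Rational(1, 2)) = Pow(Add(-5, 3), Rational(1, 2)) = Pow(-2, Rational(1, 2)) = Mul(I, Pow(2, Rational(1, 2))) ≈ Mul(1.4142, I))
Function('J')(w, O) = Mul(I, Pow(2, Rational(1, 2)))
Mul(Mul(-32, Function('J')(-5, -5)), 99) = Mul(Mul(-32, Mul(I, Pow(2, Rational(1, 2)))), 99) = Mul(Mul(-32, I, Pow(2, Rational(1, 2))), 99) = Mul(-3168, I, Pow(2, Rational(1, 2)))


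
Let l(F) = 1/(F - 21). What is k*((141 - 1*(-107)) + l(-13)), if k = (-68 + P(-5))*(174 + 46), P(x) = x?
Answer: -67700930/17 ≈ -3.9824e+6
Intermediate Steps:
k = -16060 (k = (-68 - 5)*(174 + 46) = -73*220 = -16060)
l(F) = 1/(-21 + F)
k*((141 - 1*(-107)) + l(-13)) = -16060*((141 - 1*(-107)) + 1/(-21 - 13)) = -16060*((141 + 107) + 1/(-34)) = -16060*(248 - 1/34) = -16060*8431/34 = -67700930/17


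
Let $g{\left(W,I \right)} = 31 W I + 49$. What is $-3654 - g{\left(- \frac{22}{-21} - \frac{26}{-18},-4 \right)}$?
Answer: $- \frac{213821}{63} \approx -3394.0$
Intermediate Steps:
$g{\left(W,I \right)} = 49 + 31 I W$ ($g{\left(W,I \right)} = 31 I W + 49 = 49 + 31 I W$)
$-3654 - g{\left(- \frac{22}{-21} - \frac{26}{-18},-4 \right)} = -3654 - \left(49 + 31 \left(-4\right) \left(- \frac{22}{-21} - \frac{26}{-18}\right)\right) = -3654 - \left(49 + 31 \left(-4\right) \left(\left(-22\right) \left(- \frac{1}{21}\right) - - \frac{13}{9}\right)\right) = -3654 - \left(49 + 31 \left(-4\right) \left(\frac{22}{21} + \frac{13}{9}\right)\right) = -3654 - \left(49 + 31 \left(-4\right) \frac{157}{63}\right) = -3654 - \left(49 - \frac{19468}{63}\right) = -3654 - - \frac{16381}{63} = -3654 + \frac{16381}{63} = - \frac{213821}{63}$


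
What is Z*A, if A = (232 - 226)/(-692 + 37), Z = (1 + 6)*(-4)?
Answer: 168/655 ≈ 0.25649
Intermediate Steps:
Z = -28 (Z = 7*(-4) = -28)
A = -6/655 (A = 6/(-655) = 6*(-1/655) = -6/655 ≈ -0.0091603)
Z*A = -28*(-6/655) = 168/655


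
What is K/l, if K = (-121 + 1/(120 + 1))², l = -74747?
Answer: -214329600/1094370827 ≈ -0.19585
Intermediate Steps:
K = 214329600/14641 (K = (-121 + 1/121)² = (-14640/121)² = 214329600/14641 ≈ 14639.)
K/l = (214329600/14641)/(-74747) = (214329600/14641)*(-1/74747) = -214329600/1094370827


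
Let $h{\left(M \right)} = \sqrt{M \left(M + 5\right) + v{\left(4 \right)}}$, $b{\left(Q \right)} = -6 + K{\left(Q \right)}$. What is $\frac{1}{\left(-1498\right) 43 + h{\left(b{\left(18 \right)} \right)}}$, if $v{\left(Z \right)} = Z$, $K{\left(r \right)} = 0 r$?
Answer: $- \frac{32207}{2074581693} - \frac{\sqrt{10}}{4149163386} \approx -1.5525 \cdot 10^{-5}$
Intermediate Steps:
$K{\left(r \right)} = 0$
$b{\left(Q \right)} = -6$ ($b{\left(Q \right)} = -6 + 0 = -6$)
$h{\left(M \right)} = \sqrt{4 + M \left(5 + M\right)}$ ($h{\left(M \right)} = \sqrt{M \left(M + 5\right) + 4} = \sqrt{M \left(5 + M\right) + 4} = \sqrt{4 + M \left(5 + M\right)}$)
$\frac{1}{\left(-1498\right) 43 + h{\left(b{\left(18 \right)} \right)}} = \frac{1}{\left(-1498\right) 43 + \sqrt{4 + \left(-6\right)^{2} + 5 \left(-6\right)}} = \frac{1}{-64414 + \sqrt{4 + 36 - 30}} = \frac{1}{-64414 + \sqrt{10}}$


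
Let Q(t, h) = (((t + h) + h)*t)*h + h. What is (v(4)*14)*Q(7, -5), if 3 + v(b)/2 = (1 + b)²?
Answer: 61600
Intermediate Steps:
v(b) = -6 + 2*(1 + b)²
Q(t, h) = h + h*t*(t + 2*h) (Q(t, h) = (((h + t) + h)*t)*h + h = ((t + 2*h)*t)*h + h = (t*(t + 2*h))*h + h = h*t*(t + 2*h) + h = h + h*t*(t + 2*h))
(v(4)*14)*Q(7, -5) = ((-6 + 2*(1 + 4)²)*14)*(-5*(1 + 7² + 2*(-5)*7)) = ((-6 + 2*5²)*14)*(-5*(1 + 49 - 70)) = ((-6 + 2*25)*14)*(-5*(-20)) = ((-6 + 50)*14)*100 = (44*14)*100 = 616*100 = 61600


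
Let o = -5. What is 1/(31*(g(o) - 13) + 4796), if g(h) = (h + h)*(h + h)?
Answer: 1/7493 ≈ 0.00013346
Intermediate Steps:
g(h) = 4*h² (g(h) = (2*h)*(2*h) = 4*h²)
1/(31*(g(o) - 13) + 4796) = 1/(31*(4*(-5)² - 13) + 4796) = 1/(31*(4*25 - 13) + 4796) = 1/(31*(100 - 13) + 4796) = 1/(31*87 + 4796) = 1/(2697 + 4796) = 1/7493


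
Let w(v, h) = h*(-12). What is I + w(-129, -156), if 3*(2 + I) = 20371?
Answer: 25981/3 ≈ 8660.3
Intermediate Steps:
w(v, h) = -12*h
I = 20365/3 (I = -2 + (⅓)*20371 = -2 + 20371/3 = 20365/3 ≈ 6788.3)
I + w(-129, -156) = 20365/3 - 12*(-156) = 20365/3 + 1872 = 25981/3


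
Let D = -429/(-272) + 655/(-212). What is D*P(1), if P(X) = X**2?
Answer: -21803/14416 ≈ -1.5124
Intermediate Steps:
D = -21803/14416 (D = -429*(-1/272) + 655*(-1/212) = 429/272 - 655/212 = -21803/14416 ≈ -1.5124)
D*P(1) = -21803/14416*1**2 = -21803/14416*1 = -21803/14416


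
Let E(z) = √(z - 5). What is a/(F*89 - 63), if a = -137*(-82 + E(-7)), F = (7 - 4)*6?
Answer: 11234/1539 - 274*I*√3/1539 ≈ 7.2995 - 0.30837*I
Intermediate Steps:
E(z) = √(-5 + z)
F = 18 (F = 3*6 = 18)
a = 11234 - 274*I*√3 (a = -137*(-82 + √(-5 - 7)) = -137*(-82 + √(-12)) = -137*(-82 + 2*I*√3) = 11234 - 274*I*√3 ≈ 11234.0 - 474.58*I)
a/(F*89 - 63) = (11234 - 274*I*√3)/(18*89 - 63) = (11234 - 274*I*√3)/(1602 - 63) = (11234 - 274*I*√3)/1539 = (11234 - 274*I*√3)*(1/1539) = 11234/1539 - 274*I*√3/1539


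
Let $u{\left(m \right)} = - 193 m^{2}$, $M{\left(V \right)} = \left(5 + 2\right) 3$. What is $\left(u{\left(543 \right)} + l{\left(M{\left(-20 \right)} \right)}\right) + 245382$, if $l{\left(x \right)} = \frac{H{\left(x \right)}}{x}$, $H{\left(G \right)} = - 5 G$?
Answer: $-56660480$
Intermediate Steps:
$M{\left(V \right)} = 21$ ($M{\left(V \right)} = 7 \cdot 3 = 21$)
$l{\left(x \right)} = -5$ ($l{\left(x \right)} = \frac{\left(-5\right) x}{x} = -5$)
$\left(u{\left(543 \right)} + l{\left(M{\left(-20 \right)} \right)}\right) + 245382 = \left(- 193 \cdot 543^{2} - 5\right) + 245382 = \left(\left(-193\right) 294849 - 5\right) + 245382 = \left(-56905857 - 5\right) + 245382 = -56905862 + 245382 = -56660480$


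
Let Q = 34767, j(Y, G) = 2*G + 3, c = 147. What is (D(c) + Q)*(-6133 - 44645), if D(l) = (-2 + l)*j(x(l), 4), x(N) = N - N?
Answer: -1846389636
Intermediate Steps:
x(N) = 0
j(Y, G) = 3 + 2*G
D(l) = -22 + 11*l (D(l) = (-2 + l)*(3 + 2*4) = (-2 + l)*(3 + 8) = (-2 + l)*11 = -22 + 11*l)
(D(c) + Q)*(-6133 - 44645) = ((-22 + 11*147) + 34767)*(-6133 - 44645) = ((-22 + 1617) + 34767)*(-50778) = (1595 + 34767)*(-50778) = 36362*(-50778) = -1846389636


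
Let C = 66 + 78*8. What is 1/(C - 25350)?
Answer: -1/24660 ≈ -4.0551e-5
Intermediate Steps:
C = 690 (C = 66 + 624 = 690)
1/(C - 25350) = 1/(690 - 25350) = 1/(-24660) = -1/24660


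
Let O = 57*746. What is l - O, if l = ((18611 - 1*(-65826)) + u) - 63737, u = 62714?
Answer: 40892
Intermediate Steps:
l = 83414 (l = ((18611 - 1*(-65826)) + 62714) - 63737 = ((18611 + 65826) + 62714) - 63737 = (84437 + 62714) - 63737 = 147151 - 63737 = 83414)
O = 42522
l - O = 83414 - 1*42522 = 83414 - 42522 = 40892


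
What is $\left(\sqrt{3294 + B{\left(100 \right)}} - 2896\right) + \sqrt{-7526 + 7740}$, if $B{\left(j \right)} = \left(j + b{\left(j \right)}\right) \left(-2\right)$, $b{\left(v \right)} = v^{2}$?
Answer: $-2896 + \sqrt{214} + i \sqrt{16906} \approx -2881.4 + 130.02 i$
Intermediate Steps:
$B{\left(j \right)} = - 2 j - 2 j^{2}$ ($B{\left(j \right)} = \left(j + j^{2}\right) \left(-2\right) = - 2 j - 2 j^{2}$)
$\left(\sqrt{3294 + B{\left(100 \right)}} - 2896\right) + \sqrt{-7526 + 7740} = \left(\sqrt{3294 + 2 \cdot 100 \left(-1 - 100\right)} - 2896\right) + \sqrt{-7526 + 7740} = \left(\sqrt{3294 + 2 \cdot 100 \left(-1 - 100\right)} - 2896\right) + \sqrt{214} = \left(\sqrt{3294 + 2 \cdot 100 \left(-101\right)} - 2896\right) + \sqrt{214} = \left(\sqrt{3294 - 20200} - 2896\right) + \sqrt{214} = \left(\sqrt{-16906} - 2896\right) + \sqrt{214} = \left(i \sqrt{16906} - 2896\right) + \sqrt{214} = \left(-2896 + i \sqrt{16906}\right) + \sqrt{214} = -2896 + \sqrt{214} + i \sqrt{16906}$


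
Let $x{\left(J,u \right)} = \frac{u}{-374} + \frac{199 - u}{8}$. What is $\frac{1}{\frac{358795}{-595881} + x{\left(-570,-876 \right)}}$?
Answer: $\frac{81039816}{11030744339} \approx 0.0073467$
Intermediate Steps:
$x{\left(J,u \right)} = \frac{199}{8} - \frac{191 u}{1496}$ ($x{\left(J,u \right)} = u \left(- \frac{1}{374}\right) + \left(199 - u\right) \frac{1}{8} = - \frac{u}{374} - \left(- \frac{199}{8} + \frac{u}{8}\right) = \frac{199}{8} - \frac{191 u}{1496}$)
$\frac{1}{\frac{358795}{-595881} + x{\left(-570,-876 \right)}} = \frac{1}{\frac{358795}{-595881} + \left(\frac{199}{8} - - \frac{41829}{374}\right)} = \frac{1}{358795 \left(- \frac{1}{595881}\right) + \left(\frac{199}{8} + \frac{41829}{374}\right)} = \frac{1}{- \frac{358795}{595881} + \frac{204529}{1496}} = \frac{1}{\frac{11030744339}{81039816}} = \frac{81039816}{11030744339}$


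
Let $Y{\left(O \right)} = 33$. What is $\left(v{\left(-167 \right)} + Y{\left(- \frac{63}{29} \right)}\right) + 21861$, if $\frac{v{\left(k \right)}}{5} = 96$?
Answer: $22374$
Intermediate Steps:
$v{\left(k \right)} = 480$ ($v{\left(k \right)} = 5 \cdot 96 = 480$)
$\left(v{\left(-167 \right)} + Y{\left(- \frac{63}{29} \right)}\right) + 21861 = \left(480 + 33\right) + 21861 = 513 + 21861 = 22374$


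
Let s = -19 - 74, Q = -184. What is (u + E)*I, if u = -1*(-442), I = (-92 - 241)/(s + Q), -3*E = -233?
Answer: 173049/277 ≈ 624.73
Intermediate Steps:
s = -93
E = 233/3 (E = -⅓*(-233) = 233/3 ≈ 77.667)
I = 333/277 (I = (-92 - 241)/(-93 - 184) = -333/(-277) = -333*(-1/277) = 333/277 ≈ 1.2022)
u = 442
(u + E)*I = (442 + 233/3)*(333/277) = (1559/3)*(333/277) = 173049/277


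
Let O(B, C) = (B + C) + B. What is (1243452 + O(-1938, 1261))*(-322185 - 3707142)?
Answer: -4999738026699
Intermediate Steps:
O(B, C) = C + 2*B
(1243452 + O(-1938, 1261))*(-322185 - 3707142) = (1243452 + (1261 + 2*(-1938)))*(-322185 - 3707142) = (1243452 + (1261 - 3876))*(-4029327) = (1243452 - 2615)*(-4029327) = 1240837*(-4029327) = -4999738026699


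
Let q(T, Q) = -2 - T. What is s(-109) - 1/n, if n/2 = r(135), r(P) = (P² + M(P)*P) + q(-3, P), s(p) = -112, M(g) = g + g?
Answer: -12247425/109352 ≈ -112.00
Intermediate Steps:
M(g) = 2*g
r(P) = 1 + 3*P² (r(P) = (P² + (2*P)*P) + (-2 - 1*(-3)) = (P² + 2*P²) + (-2 + 3) = 3*P² + 1 = 1 + 3*P²)
n = 109352 (n = 2*(1 + 3*135²) = 2*(1 + 3*18225) = 2*(1 + 54675) = 2*54676 = 109352)
s(-109) - 1/n = -112 - 1/109352 = -12247425/109352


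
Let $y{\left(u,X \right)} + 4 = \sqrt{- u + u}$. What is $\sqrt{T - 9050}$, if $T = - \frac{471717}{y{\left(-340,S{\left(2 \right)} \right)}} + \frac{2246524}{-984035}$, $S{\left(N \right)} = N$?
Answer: $\frac{\sqrt{421713104663490965}}{1968070} \approx 329.96$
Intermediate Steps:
$y{\left(u,X \right)} = -4$ ($y{\left(u,X \right)} = -4 + \sqrt{- u + u} = -4 + \sqrt{0} = -4 + 0 = -4$)
$T = \frac{464177051999}{3936140}$ ($T = - \frac{471717}{-4} + \frac{2246524}{-984035} = \left(-471717\right) \left(- \frac{1}{4}\right) + 2246524 \left(- \frac{1}{984035}\right) = \frac{471717}{4} - \frac{2246524}{984035} = \frac{464177051999}{3936140} \approx 1.1793 \cdot 10^{5}$)
$\sqrt{T - 9050} = \sqrt{\frac{464177051999}{3936140} - 9050} = \sqrt{\frac{428554984999}{3936140}} = \frac{\sqrt{421713104663490965}}{1968070}$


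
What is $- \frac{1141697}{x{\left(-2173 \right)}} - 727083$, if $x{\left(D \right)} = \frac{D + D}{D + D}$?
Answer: $-1868780$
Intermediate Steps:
$x{\left(D \right)} = 1$ ($x{\left(D \right)} = \frac{2 D}{2 D} = 2 D \frac{1}{2 D} = 1$)
$- \frac{1141697}{x{\left(-2173 \right)}} - 727083 = - \frac{1141697}{1} - 727083 = \left(-1141697\right) 1 - 727083 = -1141697 - 727083 = -1868780$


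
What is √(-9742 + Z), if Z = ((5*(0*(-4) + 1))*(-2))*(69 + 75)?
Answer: I*√11182 ≈ 105.74*I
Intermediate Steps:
Z = -1440 (Z = ((5*(0 + 1))*(-2))*144 = ((5*1)*(-2))*144 = (5*(-2))*144 = -10*144 = -1440)
√(-9742 + Z) = √(-9742 - 1440) = √(-11182) = I*√11182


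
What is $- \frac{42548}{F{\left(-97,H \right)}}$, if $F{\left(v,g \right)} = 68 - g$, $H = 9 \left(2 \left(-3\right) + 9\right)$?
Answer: $- \frac{42548}{41} \approx -1037.8$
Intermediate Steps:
$H = 27$ ($H = 9 \left(-6 + 9\right) = 9 \cdot 3 = 27$)
$- \frac{42548}{F{\left(-97,H \right)}} = - \frac{42548}{68 - 27} = - \frac{42548}{41}$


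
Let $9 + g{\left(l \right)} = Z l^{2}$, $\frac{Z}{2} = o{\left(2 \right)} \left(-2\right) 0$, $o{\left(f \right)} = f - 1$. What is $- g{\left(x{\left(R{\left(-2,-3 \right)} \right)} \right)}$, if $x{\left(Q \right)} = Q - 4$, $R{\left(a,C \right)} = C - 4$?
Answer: $9$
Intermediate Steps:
$o{\left(f \right)} = -1 + f$ ($o{\left(f \right)} = f - 1 = -1 + f$)
$R{\left(a,C \right)} = -4 + C$
$x{\left(Q \right)} = -4 + Q$
$Z = 0$ ($Z = 2 \left(-1 + 2\right) \left(-2\right) 0 = 2 \cdot 1 \left(-2\right) 0 = 2 \left(\left(-2\right) 0\right) = 2 \cdot 0 = 0$)
$g{\left(l \right)} = -9$ ($g{\left(l \right)} = -9 + 0 l^{2} = -9 + 0 = -9$)
$- g{\left(x{\left(R{\left(-2,-3 \right)} \right)} \right)} = \left(-1\right) \left(-9\right) = 9$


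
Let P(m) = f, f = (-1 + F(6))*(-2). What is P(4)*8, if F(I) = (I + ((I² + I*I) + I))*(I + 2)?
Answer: -10736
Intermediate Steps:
F(I) = (2 + I)*(2*I + 2*I²) (F(I) = (I + ((I² + I²) + I))*(2 + I) = (I + (2*I² + I))*(2 + I) = (I + (I + 2*I²))*(2 + I) = (2*I + 2*I²)*(2 + I) = (2 + I)*(2*I + 2*I²))
f = -1342 (f = (-1 + 2*6*(2 + 6² + 3*6))*(-2) = (-1 + 2*6*(2 + 36 + 18))*(-2) = (-1 + 2*6*56)*(-2) = (-1 + 672)*(-2) = 671*(-2) = -1342)
P(m) = -1342
P(4)*8 = -1342*8 = -10736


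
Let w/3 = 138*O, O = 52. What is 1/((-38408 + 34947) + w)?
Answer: 1/18067 ≈ 5.5350e-5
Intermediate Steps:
w = 21528 (w = 3*(138*52) = 3*7176 = 21528)
1/((-38408 + 34947) + w) = 1/((-38408 + 34947) + 21528) = 1/(-3461 + 21528) = 1/18067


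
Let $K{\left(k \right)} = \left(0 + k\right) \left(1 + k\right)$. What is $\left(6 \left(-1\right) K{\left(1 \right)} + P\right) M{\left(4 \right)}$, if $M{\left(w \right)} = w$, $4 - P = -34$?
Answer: $104$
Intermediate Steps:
$P = 38$ ($P = 4 - -34 = 4 + 34 = 38$)
$K{\left(k \right)} = k \left(1 + k\right)$
$\left(6 \left(-1\right) K{\left(1 \right)} + P\right) M{\left(4 \right)} = \left(6 \left(-1\right) 1 \left(1 + 1\right) + 38\right) 4 = \left(- 6 \cdot 1 \cdot 2 + 38\right) 4 = \left(\left(-6\right) 2 + 38\right) 4 = \left(-12 + 38\right) 4 = 26 \cdot 4 = 104$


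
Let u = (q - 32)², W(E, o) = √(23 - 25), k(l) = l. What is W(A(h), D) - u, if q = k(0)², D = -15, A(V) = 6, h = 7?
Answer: -1024 + I*√2 ≈ -1024.0 + 1.4142*I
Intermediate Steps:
W(E, o) = I*√2 (W(E, o) = √(-2) = I*√2)
q = 0 (q = 0² = 0)
u = 1024 (u = (0 - 32)² = (-32)² = 1024)
W(A(h), D) - u = I*√2 - 1*1024 = I*√2 - 1024 = -1024 + I*√2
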